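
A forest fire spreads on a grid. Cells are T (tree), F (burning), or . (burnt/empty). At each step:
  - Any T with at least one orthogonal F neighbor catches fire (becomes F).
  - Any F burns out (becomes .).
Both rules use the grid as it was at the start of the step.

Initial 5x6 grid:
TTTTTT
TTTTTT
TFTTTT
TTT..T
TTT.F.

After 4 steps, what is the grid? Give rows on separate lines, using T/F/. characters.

Step 1: 4 trees catch fire, 2 burn out
  TTTTTT
  TFTTTT
  F.FTTT
  TFT..T
  TTT...
Step 2: 7 trees catch fire, 4 burn out
  TFTTTT
  F.FTTT
  ...FTT
  F.F..T
  TFT...
Step 3: 6 trees catch fire, 7 burn out
  F.FTTT
  ...FTT
  ....FT
  .....T
  F.F...
Step 4: 3 trees catch fire, 6 burn out
  ...FTT
  ....FT
  .....F
  .....T
  ......

...FTT
....FT
.....F
.....T
......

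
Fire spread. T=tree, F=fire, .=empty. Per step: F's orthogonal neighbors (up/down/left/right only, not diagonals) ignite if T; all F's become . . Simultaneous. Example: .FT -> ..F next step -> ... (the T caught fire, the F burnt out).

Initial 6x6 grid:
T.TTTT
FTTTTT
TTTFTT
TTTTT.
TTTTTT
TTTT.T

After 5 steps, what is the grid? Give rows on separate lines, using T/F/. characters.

Step 1: 7 trees catch fire, 2 burn out
  F.TTTT
  .FTFTT
  FTF.FT
  TTTFT.
  TTTTTT
  TTTT.T
Step 2: 9 trees catch fire, 7 burn out
  ..TFTT
  ..F.FT
  .F...F
  FTF.F.
  TTTFTT
  TTTT.T
Step 3: 8 trees catch fire, 9 burn out
  ..F.FT
  .....F
  ......
  .F....
  FTF.FT
  TTTF.T
Step 4: 5 trees catch fire, 8 burn out
  .....F
  ......
  ......
  ......
  .F...F
  FTF..T
Step 5: 2 trees catch fire, 5 burn out
  ......
  ......
  ......
  ......
  ......
  .F...F

......
......
......
......
......
.F...F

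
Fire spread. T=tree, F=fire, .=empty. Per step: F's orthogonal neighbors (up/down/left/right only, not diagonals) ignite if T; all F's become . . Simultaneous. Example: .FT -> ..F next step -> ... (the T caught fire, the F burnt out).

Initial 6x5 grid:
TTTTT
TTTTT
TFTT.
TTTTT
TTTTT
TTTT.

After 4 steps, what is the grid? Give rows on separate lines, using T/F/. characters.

Step 1: 4 trees catch fire, 1 burn out
  TTTTT
  TFTTT
  F.FT.
  TFTTT
  TTTTT
  TTTT.
Step 2: 7 trees catch fire, 4 burn out
  TFTTT
  F.FTT
  ...F.
  F.FTT
  TFTTT
  TTTT.
Step 3: 7 trees catch fire, 7 burn out
  F.FTT
  ...FT
  .....
  ...FT
  F.FTT
  TFTT.
Step 4: 6 trees catch fire, 7 burn out
  ...FT
  ....F
  .....
  ....F
  ...FT
  F.FT.

...FT
....F
.....
....F
...FT
F.FT.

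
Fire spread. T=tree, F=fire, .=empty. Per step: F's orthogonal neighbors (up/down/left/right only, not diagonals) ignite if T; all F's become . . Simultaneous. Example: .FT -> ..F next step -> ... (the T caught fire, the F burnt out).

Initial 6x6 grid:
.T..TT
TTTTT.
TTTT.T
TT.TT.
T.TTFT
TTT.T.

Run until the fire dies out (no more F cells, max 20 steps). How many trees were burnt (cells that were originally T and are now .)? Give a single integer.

Step 1: +4 fires, +1 burnt (F count now 4)
Step 2: +2 fires, +4 burnt (F count now 2)
Step 3: +2 fires, +2 burnt (F count now 2)
Step 4: +3 fires, +2 burnt (F count now 3)
Step 5: +4 fires, +3 burnt (F count now 4)
Step 6: +5 fires, +4 burnt (F count now 5)
Step 7: +4 fires, +5 burnt (F count now 4)
Step 8: +0 fires, +4 burnt (F count now 0)
Fire out after step 8
Initially T: 25, now '.': 35
Total burnt (originally-T cells now '.'): 24

Answer: 24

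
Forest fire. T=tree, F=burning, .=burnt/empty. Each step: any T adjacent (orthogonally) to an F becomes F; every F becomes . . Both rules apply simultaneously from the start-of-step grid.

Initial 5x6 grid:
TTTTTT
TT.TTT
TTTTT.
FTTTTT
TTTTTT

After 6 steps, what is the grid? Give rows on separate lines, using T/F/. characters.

Step 1: 3 trees catch fire, 1 burn out
  TTTTTT
  TT.TTT
  FTTTT.
  .FTTTT
  FTTTTT
Step 2: 4 trees catch fire, 3 burn out
  TTTTTT
  FT.TTT
  .FTTT.
  ..FTTT
  .FTTTT
Step 3: 5 trees catch fire, 4 burn out
  FTTTTT
  .F.TTT
  ..FTT.
  ...FTT
  ..FTTT
Step 4: 4 trees catch fire, 5 burn out
  .FTTTT
  ...TTT
  ...FT.
  ....FT
  ...FTT
Step 5: 5 trees catch fire, 4 burn out
  ..FTTT
  ...FTT
  ....F.
  .....F
  ....FT
Step 6: 3 trees catch fire, 5 burn out
  ...FTT
  ....FT
  ......
  ......
  .....F

...FTT
....FT
......
......
.....F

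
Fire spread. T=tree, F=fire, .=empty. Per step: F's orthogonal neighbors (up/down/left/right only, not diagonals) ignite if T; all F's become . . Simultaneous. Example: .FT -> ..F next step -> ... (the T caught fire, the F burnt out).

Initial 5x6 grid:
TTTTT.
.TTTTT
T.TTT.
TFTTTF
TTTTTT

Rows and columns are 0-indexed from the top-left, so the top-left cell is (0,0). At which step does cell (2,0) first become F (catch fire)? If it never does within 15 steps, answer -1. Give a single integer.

Step 1: cell (2,0)='T' (+5 fires, +2 burnt)
Step 2: cell (2,0)='F' (+7 fires, +5 burnt)
  -> target ignites at step 2
Step 3: cell (2,0)='.' (+4 fires, +7 burnt)
Step 4: cell (2,0)='.' (+5 fires, +4 burnt)
Step 5: cell (2,0)='.' (+2 fires, +5 burnt)
Step 6: cell (2,0)='.' (+1 fires, +2 burnt)
Step 7: cell (2,0)='.' (+0 fires, +1 burnt)
  fire out at step 7

2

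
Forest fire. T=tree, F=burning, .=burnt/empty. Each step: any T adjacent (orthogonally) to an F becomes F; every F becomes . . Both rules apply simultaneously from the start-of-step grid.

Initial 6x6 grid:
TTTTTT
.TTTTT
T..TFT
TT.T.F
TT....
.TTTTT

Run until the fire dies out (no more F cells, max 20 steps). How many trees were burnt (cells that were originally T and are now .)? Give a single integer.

Step 1: +3 fires, +2 burnt (F count now 3)
Step 2: +4 fires, +3 burnt (F count now 4)
Step 3: +3 fires, +4 burnt (F count now 3)
Step 4: +2 fires, +3 burnt (F count now 2)
Step 5: +1 fires, +2 burnt (F count now 1)
Step 6: +1 fires, +1 burnt (F count now 1)
Step 7: +0 fires, +1 burnt (F count now 0)
Fire out after step 7
Initially T: 24, now '.': 26
Total burnt (originally-T cells now '.'): 14

Answer: 14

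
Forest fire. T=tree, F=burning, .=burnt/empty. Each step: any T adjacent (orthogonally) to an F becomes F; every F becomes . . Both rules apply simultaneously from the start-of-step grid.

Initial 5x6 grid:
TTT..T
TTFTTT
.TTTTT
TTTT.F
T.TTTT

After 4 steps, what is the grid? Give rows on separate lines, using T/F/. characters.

Step 1: 6 trees catch fire, 2 burn out
  TTF..T
  TF.FTT
  .TFTTF
  TTTT..
  T.TTTF
Step 2: 9 trees catch fire, 6 burn out
  TF...T
  F...FF
  .F.FF.
  TTFT..
  T.TTF.
Step 3: 6 trees catch fire, 9 burn out
  F....F
  ......
  ......
  TF.F..
  T.FF..
Step 4: 1 trees catch fire, 6 burn out
  ......
  ......
  ......
  F.....
  T.....

......
......
......
F.....
T.....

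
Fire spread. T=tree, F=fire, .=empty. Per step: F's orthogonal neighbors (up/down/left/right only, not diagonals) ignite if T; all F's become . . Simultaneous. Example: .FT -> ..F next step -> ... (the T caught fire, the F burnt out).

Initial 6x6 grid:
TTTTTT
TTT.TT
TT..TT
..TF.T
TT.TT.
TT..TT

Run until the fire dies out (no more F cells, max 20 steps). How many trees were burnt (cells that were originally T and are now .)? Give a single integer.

Step 1: +2 fires, +1 burnt (F count now 2)
Step 2: +1 fires, +2 burnt (F count now 1)
Step 3: +1 fires, +1 burnt (F count now 1)
Step 4: +1 fires, +1 burnt (F count now 1)
Step 5: +0 fires, +1 burnt (F count now 0)
Fire out after step 5
Initially T: 25, now '.': 16
Total burnt (originally-T cells now '.'): 5

Answer: 5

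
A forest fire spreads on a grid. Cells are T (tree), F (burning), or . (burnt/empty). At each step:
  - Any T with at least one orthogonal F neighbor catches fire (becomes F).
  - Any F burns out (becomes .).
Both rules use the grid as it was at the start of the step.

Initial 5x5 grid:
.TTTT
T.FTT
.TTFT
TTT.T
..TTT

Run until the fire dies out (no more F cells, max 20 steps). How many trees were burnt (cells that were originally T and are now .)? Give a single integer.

Step 1: +4 fires, +2 burnt (F count now 4)
Step 2: +6 fires, +4 burnt (F count now 6)
Step 3: +4 fires, +6 burnt (F count now 4)
Step 4: +2 fires, +4 burnt (F count now 2)
Step 5: +0 fires, +2 burnt (F count now 0)
Fire out after step 5
Initially T: 17, now '.': 24
Total burnt (originally-T cells now '.'): 16

Answer: 16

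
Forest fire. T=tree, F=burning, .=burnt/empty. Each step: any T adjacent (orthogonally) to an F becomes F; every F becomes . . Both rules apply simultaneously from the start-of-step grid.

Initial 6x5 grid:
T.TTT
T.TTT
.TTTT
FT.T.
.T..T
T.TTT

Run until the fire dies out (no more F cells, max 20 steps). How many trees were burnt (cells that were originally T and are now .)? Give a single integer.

Step 1: +1 fires, +1 burnt (F count now 1)
Step 2: +2 fires, +1 burnt (F count now 2)
Step 3: +1 fires, +2 burnt (F count now 1)
Step 4: +2 fires, +1 burnt (F count now 2)
Step 5: +4 fires, +2 burnt (F count now 4)
Step 6: +2 fires, +4 burnt (F count now 2)
Step 7: +1 fires, +2 burnt (F count now 1)
Step 8: +0 fires, +1 burnt (F count now 0)
Fire out after step 8
Initially T: 20, now '.': 23
Total burnt (originally-T cells now '.'): 13

Answer: 13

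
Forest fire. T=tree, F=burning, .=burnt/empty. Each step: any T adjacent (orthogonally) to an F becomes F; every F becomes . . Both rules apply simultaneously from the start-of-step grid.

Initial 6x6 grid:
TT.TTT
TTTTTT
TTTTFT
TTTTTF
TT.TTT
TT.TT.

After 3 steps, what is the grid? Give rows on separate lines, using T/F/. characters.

Step 1: 5 trees catch fire, 2 burn out
  TT.TTT
  TTTTFT
  TTTF.F
  TTTTF.
  TT.TTF
  TT.TT.
Step 2: 6 trees catch fire, 5 burn out
  TT.TFT
  TTTF.F
  TTF...
  TTTF..
  TT.TF.
  TT.TT.
Step 3: 7 trees catch fire, 6 burn out
  TT.F.F
  TTF...
  TF....
  TTF...
  TT.F..
  TT.TF.

TT.F.F
TTF...
TF....
TTF...
TT.F..
TT.TF.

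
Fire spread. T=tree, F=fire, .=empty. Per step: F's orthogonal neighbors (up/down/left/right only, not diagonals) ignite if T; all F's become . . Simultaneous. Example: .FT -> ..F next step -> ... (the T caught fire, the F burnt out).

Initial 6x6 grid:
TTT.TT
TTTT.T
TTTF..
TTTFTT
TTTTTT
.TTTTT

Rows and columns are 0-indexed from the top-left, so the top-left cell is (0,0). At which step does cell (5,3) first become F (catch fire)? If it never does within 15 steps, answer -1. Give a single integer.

Step 1: cell (5,3)='T' (+5 fires, +2 burnt)
Step 2: cell (5,3)='F' (+7 fires, +5 burnt)
  -> target ignites at step 2
Step 3: cell (5,3)='.' (+8 fires, +7 burnt)
Step 4: cell (5,3)='.' (+5 fires, +8 burnt)
Step 5: cell (5,3)='.' (+1 fires, +5 burnt)
Step 6: cell (5,3)='.' (+0 fires, +1 burnt)
  fire out at step 6

2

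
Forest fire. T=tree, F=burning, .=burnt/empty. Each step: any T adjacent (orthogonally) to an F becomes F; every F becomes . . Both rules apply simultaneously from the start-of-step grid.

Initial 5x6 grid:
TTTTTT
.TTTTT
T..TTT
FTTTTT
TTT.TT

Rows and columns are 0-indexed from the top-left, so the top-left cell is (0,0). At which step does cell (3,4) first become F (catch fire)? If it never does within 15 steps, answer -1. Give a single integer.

Step 1: cell (3,4)='T' (+3 fires, +1 burnt)
Step 2: cell (3,4)='T' (+2 fires, +3 burnt)
Step 3: cell (3,4)='T' (+2 fires, +2 burnt)
Step 4: cell (3,4)='F' (+2 fires, +2 burnt)
  -> target ignites at step 4
Step 5: cell (3,4)='.' (+4 fires, +2 burnt)
Step 6: cell (3,4)='.' (+5 fires, +4 burnt)
Step 7: cell (3,4)='.' (+4 fires, +5 burnt)
Step 8: cell (3,4)='.' (+2 fires, +4 burnt)
Step 9: cell (3,4)='.' (+1 fires, +2 burnt)
Step 10: cell (3,4)='.' (+0 fires, +1 burnt)
  fire out at step 10

4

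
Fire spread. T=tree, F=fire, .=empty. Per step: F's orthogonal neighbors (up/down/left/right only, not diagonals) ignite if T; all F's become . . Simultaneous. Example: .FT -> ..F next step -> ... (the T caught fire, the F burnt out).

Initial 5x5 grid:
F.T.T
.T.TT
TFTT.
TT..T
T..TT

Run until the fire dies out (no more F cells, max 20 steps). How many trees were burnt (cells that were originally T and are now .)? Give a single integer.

Step 1: +4 fires, +2 burnt (F count now 4)
Step 2: +2 fires, +4 burnt (F count now 2)
Step 3: +2 fires, +2 burnt (F count now 2)
Step 4: +1 fires, +2 burnt (F count now 1)
Step 5: +1 fires, +1 burnt (F count now 1)
Step 6: +0 fires, +1 burnt (F count now 0)
Fire out after step 6
Initially T: 14, now '.': 21
Total burnt (originally-T cells now '.'): 10

Answer: 10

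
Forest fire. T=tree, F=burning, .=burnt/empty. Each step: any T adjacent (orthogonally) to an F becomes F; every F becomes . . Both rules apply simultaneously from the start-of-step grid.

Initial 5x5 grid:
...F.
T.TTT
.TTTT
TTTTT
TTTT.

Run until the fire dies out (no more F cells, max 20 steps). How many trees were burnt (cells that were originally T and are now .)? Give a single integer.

Step 1: +1 fires, +1 burnt (F count now 1)
Step 2: +3 fires, +1 burnt (F count now 3)
Step 3: +3 fires, +3 burnt (F count now 3)
Step 4: +4 fires, +3 burnt (F count now 4)
Step 5: +2 fires, +4 burnt (F count now 2)
Step 6: +2 fires, +2 burnt (F count now 2)
Step 7: +1 fires, +2 burnt (F count now 1)
Step 8: +0 fires, +1 burnt (F count now 0)
Fire out after step 8
Initially T: 17, now '.': 24
Total burnt (originally-T cells now '.'): 16

Answer: 16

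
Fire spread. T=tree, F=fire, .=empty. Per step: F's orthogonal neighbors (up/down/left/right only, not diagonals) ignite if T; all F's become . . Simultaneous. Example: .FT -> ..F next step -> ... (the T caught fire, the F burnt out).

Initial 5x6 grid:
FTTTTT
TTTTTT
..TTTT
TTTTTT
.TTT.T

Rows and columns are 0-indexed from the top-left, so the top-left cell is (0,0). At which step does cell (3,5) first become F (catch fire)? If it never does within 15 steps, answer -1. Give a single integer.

Step 1: cell (3,5)='T' (+2 fires, +1 burnt)
Step 2: cell (3,5)='T' (+2 fires, +2 burnt)
Step 3: cell (3,5)='T' (+2 fires, +2 burnt)
Step 4: cell (3,5)='T' (+3 fires, +2 burnt)
Step 5: cell (3,5)='T' (+4 fires, +3 burnt)
Step 6: cell (3,5)='T' (+5 fires, +4 burnt)
Step 7: cell (3,5)='T' (+5 fires, +5 burnt)
Step 8: cell (3,5)='F' (+1 fires, +5 burnt)
  -> target ignites at step 8
Step 9: cell (3,5)='.' (+1 fires, +1 burnt)
Step 10: cell (3,5)='.' (+0 fires, +1 burnt)
  fire out at step 10

8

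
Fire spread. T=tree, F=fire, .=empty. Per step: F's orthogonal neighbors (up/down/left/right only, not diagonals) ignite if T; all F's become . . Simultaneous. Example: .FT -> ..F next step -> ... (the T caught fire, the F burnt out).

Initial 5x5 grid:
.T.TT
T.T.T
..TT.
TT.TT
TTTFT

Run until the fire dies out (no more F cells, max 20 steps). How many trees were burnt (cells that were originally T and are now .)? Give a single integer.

Answer: 11

Derivation:
Step 1: +3 fires, +1 burnt (F count now 3)
Step 2: +3 fires, +3 burnt (F count now 3)
Step 3: +3 fires, +3 burnt (F count now 3)
Step 4: +2 fires, +3 burnt (F count now 2)
Step 5: +0 fires, +2 burnt (F count now 0)
Fire out after step 5
Initially T: 16, now '.': 20
Total burnt (originally-T cells now '.'): 11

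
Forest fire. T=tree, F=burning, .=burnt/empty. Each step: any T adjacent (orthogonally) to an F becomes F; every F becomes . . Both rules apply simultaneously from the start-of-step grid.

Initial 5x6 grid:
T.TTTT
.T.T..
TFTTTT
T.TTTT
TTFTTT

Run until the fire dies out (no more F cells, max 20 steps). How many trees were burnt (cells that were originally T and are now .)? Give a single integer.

Answer: 21

Derivation:
Step 1: +6 fires, +2 burnt (F count now 6)
Step 2: +5 fires, +6 burnt (F count now 5)
Step 3: +4 fires, +5 burnt (F count now 4)
Step 4: +3 fires, +4 burnt (F count now 3)
Step 5: +2 fires, +3 burnt (F count now 2)
Step 6: +1 fires, +2 burnt (F count now 1)
Step 7: +0 fires, +1 burnt (F count now 0)
Fire out after step 7
Initially T: 22, now '.': 29
Total burnt (originally-T cells now '.'): 21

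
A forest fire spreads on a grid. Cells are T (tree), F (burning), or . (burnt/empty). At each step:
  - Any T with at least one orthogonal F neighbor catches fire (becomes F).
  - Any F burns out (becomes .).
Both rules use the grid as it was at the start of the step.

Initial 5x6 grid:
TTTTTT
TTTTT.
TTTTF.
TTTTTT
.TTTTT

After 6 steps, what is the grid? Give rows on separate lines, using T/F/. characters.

Step 1: 3 trees catch fire, 1 burn out
  TTTTTT
  TTTTF.
  TTTF..
  TTTTFT
  .TTTTT
Step 2: 6 trees catch fire, 3 burn out
  TTTTFT
  TTTF..
  TTF...
  TTTF.F
  .TTTFT
Step 3: 7 trees catch fire, 6 burn out
  TTTF.F
  TTF...
  TF....
  TTF...
  .TTF.F
Step 4: 5 trees catch fire, 7 burn out
  TTF...
  TF....
  F.....
  TF....
  .TF...
Step 5: 4 trees catch fire, 5 burn out
  TF....
  F.....
  ......
  F.....
  .F....
Step 6: 1 trees catch fire, 4 burn out
  F.....
  ......
  ......
  ......
  ......

F.....
......
......
......
......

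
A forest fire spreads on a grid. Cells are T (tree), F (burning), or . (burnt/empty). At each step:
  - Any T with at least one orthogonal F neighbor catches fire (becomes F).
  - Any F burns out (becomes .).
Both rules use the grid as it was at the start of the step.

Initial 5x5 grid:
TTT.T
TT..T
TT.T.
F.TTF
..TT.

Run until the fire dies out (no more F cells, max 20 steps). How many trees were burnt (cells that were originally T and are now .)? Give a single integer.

Step 1: +2 fires, +2 burnt (F count now 2)
Step 2: +5 fires, +2 burnt (F count now 5)
Step 3: +3 fires, +5 burnt (F count now 3)
Step 4: +1 fires, +3 burnt (F count now 1)
Step 5: +1 fires, +1 burnt (F count now 1)
Step 6: +0 fires, +1 burnt (F count now 0)
Fire out after step 6
Initially T: 14, now '.': 23
Total burnt (originally-T cells now '.'): 12

Answer: 12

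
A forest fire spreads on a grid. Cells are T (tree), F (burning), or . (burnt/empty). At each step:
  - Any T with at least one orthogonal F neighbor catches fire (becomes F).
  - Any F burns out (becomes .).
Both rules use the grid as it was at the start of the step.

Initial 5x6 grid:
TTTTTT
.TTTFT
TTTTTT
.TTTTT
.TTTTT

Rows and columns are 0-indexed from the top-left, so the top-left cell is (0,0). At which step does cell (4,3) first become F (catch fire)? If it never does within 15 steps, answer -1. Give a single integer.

Step 1: cell (4,3)='T' (+4 fires, +1 burnt)
Step 2: cell (4,3)='T' (+6 fires, +4 burnt)
Step 3: cell (4,3)='T' (+6 fires, +6 burnt)
Step 4: cell (4,3)='F' (+5 fires, +6 burnt)
  -> target ignites at step 4
Step 5: cell (4,3)='.' (+4 fires, +5 burnt)
Step 6: cell (4,3)='.' (+1 fires, +4 burnt)
Step 7: cell (4,3)='.' (+0 fires, +1 burnt)
  fire out at step 7

4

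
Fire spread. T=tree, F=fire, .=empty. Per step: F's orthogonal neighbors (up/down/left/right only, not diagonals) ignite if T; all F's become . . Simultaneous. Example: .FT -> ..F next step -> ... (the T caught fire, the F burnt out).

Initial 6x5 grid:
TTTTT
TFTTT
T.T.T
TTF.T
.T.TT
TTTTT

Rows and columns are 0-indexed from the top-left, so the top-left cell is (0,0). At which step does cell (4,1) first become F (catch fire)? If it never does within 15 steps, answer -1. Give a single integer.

Step 1: cell (4,1)='T' (+5 fires, +2 burnt)
Step 2: cell (4,1)='F' (+6 fires, +5 burnt)
  -> target ignites at step 2
Step 3: cell (4,1)='.' (+3 fires, +6 burnt)
Step 4: cell (4,1)='.' (+4 fires, +3 burnt)
Step 5: cell (4,1)='.' (+2 fires, +4 burnt)
Step 6: cell (4,1)='.' (+3 fires, +2 burnt)
Step 7: cell (4,1)='.' (+0 fires, +3 burnt)
  fire out at step 7

2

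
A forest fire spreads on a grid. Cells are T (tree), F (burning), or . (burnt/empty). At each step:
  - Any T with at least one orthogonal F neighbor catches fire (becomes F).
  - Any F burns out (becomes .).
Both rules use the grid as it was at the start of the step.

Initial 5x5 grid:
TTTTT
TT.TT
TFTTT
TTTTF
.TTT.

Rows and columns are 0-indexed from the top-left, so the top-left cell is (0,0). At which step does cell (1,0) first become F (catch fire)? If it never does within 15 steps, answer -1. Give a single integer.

Step 1: cell (1,0)='T' (+6 fires, +2 burnt)
Step 2: cell (1,0)='F' (+8 fires, +6 burnt)
  -> target ignites at step 2
Step 3: cell (1,0)='.' (+5 fires, +8 burnt)
Step 4: cell (1,0)='.' (+1 fires, +5 burnt)
Step 5: cell (1,0)='.' (+0 fires, +1 burnt)
  fire out at step 5

2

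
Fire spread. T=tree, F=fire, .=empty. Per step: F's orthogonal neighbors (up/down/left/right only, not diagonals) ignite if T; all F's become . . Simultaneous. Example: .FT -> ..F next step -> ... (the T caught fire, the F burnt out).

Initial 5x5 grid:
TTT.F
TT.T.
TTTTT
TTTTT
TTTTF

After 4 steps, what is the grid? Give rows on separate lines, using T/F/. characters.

Step 1: 2 trees catch fire, 2 burn out
  TTT..
  TT.T.
  TTTTT
  TTTTF
  TTTF.
Step 2: 3 trees catch fire, 2 burn out
  TTT..
  TT.T.
  TTTTF
  TTTF.
  TTF..
Step 3: 3 trees catch fire, 3 burn out
  TTT..
  TT.T.
  TTTF.
  TTF..
  TF...
Step 4: 4 trees catch fire, 3 burn out
  TTT..
  TT.F.
  TTF..
  TF...
  F....

TTT..
TT.F.
TTF..
TF...
F....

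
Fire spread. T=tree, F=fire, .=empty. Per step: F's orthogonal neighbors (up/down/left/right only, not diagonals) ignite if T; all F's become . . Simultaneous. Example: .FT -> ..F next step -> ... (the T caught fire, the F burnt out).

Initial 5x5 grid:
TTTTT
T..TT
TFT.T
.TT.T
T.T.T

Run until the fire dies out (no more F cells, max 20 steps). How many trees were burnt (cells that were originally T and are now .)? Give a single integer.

Answer: 16

Derivation:
Step 1: +3 fires, +1 burnt (F count now 3)
Step 2: +2 fires, +3 burnt (F count now 2)
Step 3: +2 fires, +2 burnt (F count now 2)
Step 4: +1 fires, +2 burnt (F count now 1)
Step 5: +1 fires, +1 burnt (F count now 1)
Step 6: +1 fires, +1 burnt (F count now 1)
Step 7: +2 fires, +1 burnt (F count now 2)
Step 8: +1 fires, +2 burnt (F count now 1)
Step 9: +1 fires, +1 burnt (F count now 1)
Step 10: +1 fires, +1 burnt (F count now 1)
Step 11: +1 fires, +1 burnt (F count now 1)
Step 12: +0 fires, +1 burnt (F count now 0)
Fire out after step 12
Initially T: 17, now '.': 24
Total burnt (originally-T cells now '.'): 16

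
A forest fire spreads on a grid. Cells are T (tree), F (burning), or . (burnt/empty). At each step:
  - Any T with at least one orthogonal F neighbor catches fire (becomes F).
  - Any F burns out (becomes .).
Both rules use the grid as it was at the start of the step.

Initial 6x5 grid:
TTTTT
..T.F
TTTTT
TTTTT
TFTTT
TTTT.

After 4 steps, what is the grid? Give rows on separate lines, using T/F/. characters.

Step 1: 6 trees catch fire, 2 burn out
  TTTTF
  ..T..
  TTTTF
  TFTTT
  F.FTT
  TFTT.
Step 2: 9 trees catch fire, 6 burn out
  TTTF.
  ..T..
  TFTF.
  F.FTF
  ...FT
  F.FT.
Step 3: 6 trees catch fire, 9 burn out
  TTF..
  ..T..
  F.F..
  ...F.
  ....F
  ...F.
Step 4: 2 trees catch fire, 6 burn out
  TF...
  ..F..
  .....
  .....
  .....
  .....

TF...
..F..
.....
.....
.....
.....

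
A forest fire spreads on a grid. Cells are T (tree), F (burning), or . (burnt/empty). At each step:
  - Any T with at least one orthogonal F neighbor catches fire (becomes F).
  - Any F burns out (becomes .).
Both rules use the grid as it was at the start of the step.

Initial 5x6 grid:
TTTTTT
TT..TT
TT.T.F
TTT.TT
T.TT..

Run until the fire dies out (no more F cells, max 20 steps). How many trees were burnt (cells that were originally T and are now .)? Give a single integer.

Answer: 20

Derivation:
Step 1: +2 fires, +1 burnt (F count now 2)
Step 2: +3 fires, +2 burnt (F count now 3)
Step 3: +1 fires, +3 burnt (F count now 1)
Step 4: +1 fires, +1 burnt (F count now 1)
Step 5: +1 fires, +1 burnt (F count now 1)
Step 6: +1 fires, +1 burnt (F count now 1)
Step 7: +2 fires, +1 burnt (F count now 2)
Step 8: +2 fires, +2 burnt (F count now 2)
Step 9: +2 fires, +2 burnt (F count now 2)
Step 10: +2 fires, +2 burnt (F count now 2)
Step 11: +2 fires, +2 burnt (F count now 2)
Step 12: +1 fires, +2 burnt (F count now 1)
Step 13: +0 fires, +1 burnt (F count now 0)
Fire out after step 13
Initially T: 21, now '.': 29
Total burnt (originally-T cells now '.'): 20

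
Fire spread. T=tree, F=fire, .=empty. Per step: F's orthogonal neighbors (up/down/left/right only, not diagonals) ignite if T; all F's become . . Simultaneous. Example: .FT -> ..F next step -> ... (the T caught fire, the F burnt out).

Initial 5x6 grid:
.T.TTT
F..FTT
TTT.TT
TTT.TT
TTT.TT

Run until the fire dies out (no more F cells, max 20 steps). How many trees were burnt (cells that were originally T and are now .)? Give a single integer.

Step 1: +3 fires, +2 burnt (F count now 3)
Step 2: +5 fires, +3 burnt (F count now 5)
Step 3: +6 fires, +5 burnt (F count now 6)
Step 4: +4 fires, +6 burnt (F count now 4)
Step 5: +2 fires, +4 burnt (F count now 2)
Step 6: +0 fires, +2 burnt (F count now 0)
Fire out after step 6
Initially T: 21, now '.': 29
Total burnt (originally-T cells now '.'): 20

Answer: 20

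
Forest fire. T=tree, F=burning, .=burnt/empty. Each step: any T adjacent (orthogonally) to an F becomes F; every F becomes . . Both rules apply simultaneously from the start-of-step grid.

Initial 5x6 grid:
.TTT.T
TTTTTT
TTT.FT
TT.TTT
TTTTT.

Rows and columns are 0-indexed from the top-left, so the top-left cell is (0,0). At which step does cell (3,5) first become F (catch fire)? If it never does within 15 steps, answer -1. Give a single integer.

Step 1: cell (3,5)='T' (+3 fires, +1 burnt)
Step 2: cell (3,5)='F' (+5 fires, +3 burnt)
  -> target ignites at step 2
Step 3: cell (3,5)='.' (+4 fires, +5 burnt)
Step 4: cell (3,5)='.' (+4 fires, +4 burnt)
Step 5: cell (3,5)='.' (+4 fires, +4 burnt)
Step 6: cell (3,5)='.' (+3 fires, +4 burnt)
Step 7: cell (3,5)='.' (+1 fires, +3 burnt)
Step 8: cell (3,5)='.' (+0 fires, +1 burnt)
  fire out at step 8

2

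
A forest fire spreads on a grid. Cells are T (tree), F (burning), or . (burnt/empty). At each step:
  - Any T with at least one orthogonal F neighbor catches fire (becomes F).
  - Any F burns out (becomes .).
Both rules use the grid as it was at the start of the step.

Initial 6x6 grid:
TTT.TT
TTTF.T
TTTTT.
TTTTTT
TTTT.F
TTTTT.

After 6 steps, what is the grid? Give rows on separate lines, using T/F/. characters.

Step 1: 3 trees catch fire, 2 burn out
  TTT.TT
  TTF..T
  TTTFT.
  TTTTTF
  TTTT..
  TTTTT.
Step 2: 6 trees catch fire, 3 burn out
  TTF.TT
  TF...T
  TTF.F.
  TTTFF.
  TTTT..
  TTTTT.
Step 3: 5 trees catch fire, 6 burn out
  TF..TT
  F....T
  TF....
  TTF...
  TTTF..
  TTTTT.
Step 4: 5 trees catch fire, 5 burn out
  F...TT
  .....T
  F.....
  TF....
  TTF...
  TTTFT.
Step 5: 4 trees catch fire, 5 burn out
  ....TT
  .....T
  ......
  F.....
  TF....
  TTF.F.
Step 6: 2 trees catch fire, 4 burn out
  ....TT
  .....T
  ......
  ......
  F.....
  TF....

....TT
.....T
......
......
F.....
TF....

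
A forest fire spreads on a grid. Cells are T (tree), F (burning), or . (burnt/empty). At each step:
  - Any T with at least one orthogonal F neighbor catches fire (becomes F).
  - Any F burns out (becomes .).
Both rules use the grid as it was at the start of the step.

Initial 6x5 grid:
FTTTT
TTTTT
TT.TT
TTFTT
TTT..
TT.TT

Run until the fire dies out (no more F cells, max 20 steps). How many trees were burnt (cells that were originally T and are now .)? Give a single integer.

Answer: 22

Derivation:
Step 1: +5 fires, +2 burnt (F count now 5)
Step 2: +8 fires, +5 burnt (F count now 8)
Step 3: +6 fires, +8 burnt (F count now 6)
Step 4: +3 fires, +6 burnt (F count now 3)
Step 5: +0 fires, +3 burnt (F count now 0)
Fire out after step 5
Initially T: 24, now '.': 28
Total burnt (originally-T cells now '.'): 22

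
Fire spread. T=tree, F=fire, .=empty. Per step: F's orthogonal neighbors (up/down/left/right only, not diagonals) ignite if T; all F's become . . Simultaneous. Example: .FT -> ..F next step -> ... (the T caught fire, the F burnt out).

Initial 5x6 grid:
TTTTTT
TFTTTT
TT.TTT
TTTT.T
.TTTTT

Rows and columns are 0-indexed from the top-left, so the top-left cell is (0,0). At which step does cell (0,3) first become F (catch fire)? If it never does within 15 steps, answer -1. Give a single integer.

Step 1: cell (0,3)='T' (+4 fires, +1 burnt)
Step 2: cell (0,3)='T' (+5 fires, +4 burnt)
Step 3: cell (0,3)='F' (+6 fires, +5 burnt)
  -> target ignites at step 3
Step 4: cell (0,3)='.' (+5 fires, +6 burnt)
Step 5: cell (0,3)='.' (+3 fires, +5 burnt)
Step 6: cell (0,3)='.' (+2 fires, +3 burnt)
Step 7: cell (0,3)='.' (+1 fires, +2 burnt)
Step 8: cell (0,3)='.' (+0 fires, +1 burnt)
  fire out at step 8

3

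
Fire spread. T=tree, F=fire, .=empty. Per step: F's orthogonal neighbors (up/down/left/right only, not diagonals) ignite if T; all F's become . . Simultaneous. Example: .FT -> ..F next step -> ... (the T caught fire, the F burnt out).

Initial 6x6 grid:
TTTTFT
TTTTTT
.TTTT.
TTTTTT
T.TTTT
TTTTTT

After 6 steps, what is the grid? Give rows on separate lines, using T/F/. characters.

Step 1: 3 trees catch fire, 1 burn out
  TTTF.F
  TTTTFT
  .TTTT.
  TTTTTT
  T.TTTT
  TTTTTT
Step 2: 4 trees catch fire, 3 burn out
  TTF...
  TTTF.F
  .TTTF.
  TTTTTT
  T.TTTT
  TTTTTT
Step 3: 4 trees catch fire, 4 burn out
  TF....
  TTF...
  .TTF..
  TTTTFT
  T.TTTT
  TTTTTT
Step 4: 6 trees catch fire, 4 burn out
  F.....
  TF....
  .TF...
  TTTF.F
  T.TTFT
  TTTTTT
Step 5: 6 trees catch fire, 6 burn out
  ......
  F.....
  .F....
  TTF...
  T.TF.F
  TTTTFT
Step 6: 4 trees catch fire, 6 burn out
  ......
  ......
  ......
  TF....
  T.F...
  TTTF.F

......
......
......
TF....
T.F...
TTTF.F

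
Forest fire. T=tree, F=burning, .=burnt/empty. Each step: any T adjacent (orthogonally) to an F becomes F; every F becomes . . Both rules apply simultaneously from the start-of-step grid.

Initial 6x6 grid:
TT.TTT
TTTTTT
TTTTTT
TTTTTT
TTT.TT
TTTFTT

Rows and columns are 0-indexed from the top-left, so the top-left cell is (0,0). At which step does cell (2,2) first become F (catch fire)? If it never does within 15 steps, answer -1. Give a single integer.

Step 1: cell (2,2)='T' (+2 fires, +1 burnt)
Step 2: cell (2,2)='T' (+4 fires, +2 burnt)
Step 3: cell (2,2)='T' (+5 fires, +4 burnt)
Step 4: cell (2,2)='F' (+6 fires, +5 burnt)
  -> target ignites at step 4
Step 5: cell (2,2)='.' (+6 fires, +6 burnt)
Step 6: cell (2,2)='.' (+5 fires, +6 burnt)
Step 7: cell (2,2)='.' (+4 fires, +5 burnt)
Step 8: cell (2,2)='.' (+1 fires, +4 burnt)
Step 9: cell (2,2)='.' (+0 fires, +1 burnt)
  fire out at step 9

4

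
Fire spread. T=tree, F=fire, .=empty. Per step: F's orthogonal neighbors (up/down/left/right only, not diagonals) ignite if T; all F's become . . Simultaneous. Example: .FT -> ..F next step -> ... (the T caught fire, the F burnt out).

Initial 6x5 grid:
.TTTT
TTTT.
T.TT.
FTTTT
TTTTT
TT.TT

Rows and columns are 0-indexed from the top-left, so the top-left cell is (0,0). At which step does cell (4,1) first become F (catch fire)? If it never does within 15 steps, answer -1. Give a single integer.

Step 1: cell (4,1)='T' (+3 fires, +1 burnt)
Step 2: cell (4,1)='F' (+4 fires, +3 burnt)
  -> target ignites at step 2
Step 3: cell (4,1)='.' (+5 fires, +4 burnt)
Step 4: cell (4,1)='.' (+5 fires, +5 burnt)
Step 5: cell (4,1)='.' (+4 fires, +5 burnt)
Step 6: cell (4,1)='.' (+2 fires, +4 burnt)
Step 7: cell (4,1)='.' (+1 fires, +2 burnt)
Step 8: cell (4,1)='.' (+0 fires, +1 burnt)
  fire out at step 8

2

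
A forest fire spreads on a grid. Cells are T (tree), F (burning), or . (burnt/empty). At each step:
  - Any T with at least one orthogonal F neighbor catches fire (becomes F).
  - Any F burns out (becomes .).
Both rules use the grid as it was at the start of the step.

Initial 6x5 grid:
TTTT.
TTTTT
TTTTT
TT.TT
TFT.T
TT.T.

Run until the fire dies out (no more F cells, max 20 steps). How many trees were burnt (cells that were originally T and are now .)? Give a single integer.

Answer: 23

Derivation:
Step 1: +4 fires, +1 burnt (F count now 4)
Step 2: +3 fires, +4 burnt (F count now 3)
Step 3: +3 fires, +3 burnt (F count now 3)
Step 4: +4 fires, +3 burnt (F count now 4)
Step 5: +5 fires, +4 burnt (F count now 5)
Step 6: +3 fires, +5 burnt (F count now 3)
Step 7: +1 fires, +3 burnt (F count now 1)
Step 8: +0 fires, +1 burnt (F count now 0)
Fire out after step 8
Initially T: 24, now '.': 29
Total burnt (originally-T cells now '.'): 23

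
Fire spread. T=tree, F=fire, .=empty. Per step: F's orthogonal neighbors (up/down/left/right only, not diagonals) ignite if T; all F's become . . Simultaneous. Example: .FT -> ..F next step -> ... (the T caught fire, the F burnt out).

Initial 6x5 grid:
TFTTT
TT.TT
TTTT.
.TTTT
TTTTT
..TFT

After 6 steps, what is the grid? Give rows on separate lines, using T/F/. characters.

Step 1: 6 trees catch fire, 2 burn out
  F.FTT
  TF.TT
  TTTT.
  .TTTT
  TTTFT
  ..F.F
Step 2: 6 trees catch fire, 6 burn out
  ...FT
  F..TT
  TFTT.
  .TTFT
  TTF.F
  .....
Step 3: 9 trees catch fire, 6 burn out
  ....F
  ...FT
  F.FF.
  .FF.F
  TF...
  .....
Step 4: 2 trees catch fire, 9 burn out
  .....
  ....F
  .....
  .....
  F....
  .....
Step 5: 0 trees catch fire, 2 burn out
  .....
  .....
  .....
  .....
  .....
  .....
Step 6: 0 trees catch fire, 0 burn out
  .....
  .....
  .....
  .....
  .....
  .....

.....
.....
.....
.....
.....
.....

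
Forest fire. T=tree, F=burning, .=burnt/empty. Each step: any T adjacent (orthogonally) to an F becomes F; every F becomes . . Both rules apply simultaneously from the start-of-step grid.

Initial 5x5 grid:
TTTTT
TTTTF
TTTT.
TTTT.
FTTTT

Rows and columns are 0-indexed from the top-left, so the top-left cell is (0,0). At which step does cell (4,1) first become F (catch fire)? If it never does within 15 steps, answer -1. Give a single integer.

Step 1: cell (4,1)='F' (+4 fires, +2 burnt)
  -> target ignites at step 1
Step 2: cell (4,1)='.' (+6 fires, +4 burnt)
Step 3: cell (4,1)='.' (+8 fires, +6 burnt)
Step 4: cell (4,1)='.' (+3 fires, +8 burnt)
Step 5: cell (4,1)='.' (+0 fires, +3 burnt)
  fire out at step 5

1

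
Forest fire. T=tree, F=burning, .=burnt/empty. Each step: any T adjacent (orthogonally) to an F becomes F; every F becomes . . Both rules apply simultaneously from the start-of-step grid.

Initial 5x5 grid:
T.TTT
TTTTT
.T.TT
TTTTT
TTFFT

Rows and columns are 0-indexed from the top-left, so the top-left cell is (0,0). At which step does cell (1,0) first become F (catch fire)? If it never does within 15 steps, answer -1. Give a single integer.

Step 1: cell (1,0)='T' (+4 fires, +2 burnt)
Step 2: cell (1,0)='T' (+4 fires, +4 burnt)
Step 3: cell (1,0)='T' (+4 fires, +4 burnt)
Step 4: cell (1,0)='T' (+4 fires, +4 burnt)
Step 5: cell (1,0)='F' (+3 fires, +4 burnt)
  -> target ignites at step 5
Step 6: cell (1,0)='.' (+1 fires, +3 burnt)
Step 7: cell (1,0)='.' (+0 fires, +1 burnt)
  fire out at step 7

5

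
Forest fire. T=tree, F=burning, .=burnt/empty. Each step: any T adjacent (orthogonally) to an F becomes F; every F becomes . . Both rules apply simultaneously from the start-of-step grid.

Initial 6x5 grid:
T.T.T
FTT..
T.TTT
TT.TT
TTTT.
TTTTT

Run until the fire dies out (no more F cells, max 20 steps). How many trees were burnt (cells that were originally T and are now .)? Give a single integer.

Answer: 21

Derivation:
Step 1: +3 fires, +1 burnt (F count now 3)
Step 2: +2 fires, +3 burnt (F count now 2)
Step 3: +4 fires, +2 burnt (F count now 4)
Step 4: +3 fires, +4 burnt (F count now 3)
Step 5: +4 fires, +3 burnt (F count now 4)
Step 6: +3 fires, +4 burnt (F count now 3)
Step 7: +1 fires, +3 burnt (F count now 1)
Step 8: +1 fires, +1 burnt (F count now 1)
Step 9: +0 fires, +1 burnt (F count now 0)
Fire out after step 9
Initially T: 22, now '.': 29
Total burnt (originally-T cells now '.'): 21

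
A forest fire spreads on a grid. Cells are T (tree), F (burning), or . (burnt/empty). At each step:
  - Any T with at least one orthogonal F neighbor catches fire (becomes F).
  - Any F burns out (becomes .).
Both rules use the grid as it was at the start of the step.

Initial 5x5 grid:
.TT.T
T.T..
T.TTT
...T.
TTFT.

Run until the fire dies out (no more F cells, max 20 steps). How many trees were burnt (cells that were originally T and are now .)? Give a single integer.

Step 1: +2 fires, +1 burnt (F count now 2)
Step 2: +2 fires, +2 burnt (F count now 2)
Step 3: +1 fires, +2 burnt (F count now 1)
Step 4: +2 fires, +1 burnt (F count now 2)
Step 5: +1 fires, +2 burnt (F count now 1)
Step 6: +1 fires, +1 burnt (F count now 1)
Step 7: +1 fires, +1 burnt (F count now 1)
Step 8: +0 fires, +1 burnt (F count now 0)
Fire out after step 8
Initially T: 13, now '.': 22
Total burnt (originally-T cells now '.'): 10

Answer: 10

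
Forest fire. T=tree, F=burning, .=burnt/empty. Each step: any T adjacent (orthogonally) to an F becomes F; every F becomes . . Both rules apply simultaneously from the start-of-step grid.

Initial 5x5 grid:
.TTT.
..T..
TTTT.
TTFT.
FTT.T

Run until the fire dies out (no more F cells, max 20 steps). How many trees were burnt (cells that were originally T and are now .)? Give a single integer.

Answer: 13

Derivation:
Step 1: +6 fires, +2 burnt (F count now 6)
Step 2: +4 fires, +6 burnt (F count now 4)
Step 3: +1 fires, +4 burnt (F count now 1)
Step 4: +2 fires, +1 burnt (F count now 2)
Step 5: +0 fires, +2 burnt (F count now 0)
Fire out after step 5
Initially T: 14, now '.': 24
Total burnt (originally-T cells now '.'): 13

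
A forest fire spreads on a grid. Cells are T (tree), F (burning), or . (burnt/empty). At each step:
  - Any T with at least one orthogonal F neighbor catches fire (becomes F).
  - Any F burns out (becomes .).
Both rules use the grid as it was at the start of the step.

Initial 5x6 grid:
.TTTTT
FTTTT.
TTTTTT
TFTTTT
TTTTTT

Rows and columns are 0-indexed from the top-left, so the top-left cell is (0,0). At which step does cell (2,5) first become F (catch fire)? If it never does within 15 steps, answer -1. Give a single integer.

Step 1: cell (2,5)='T' (+6 fires, +2 burnt)
Step 2: cell (2,5)='T' (+6 fires, +6 burnt)
Step 3: cell (2,5)='T' (+5 fires, +6 burnt)
Step 4: cell (2,5)='T' (+5 fires, +5 burnt)
Step 5: cell (2,5)='F' (+3 fires, +5 burnt)
  -> target ignites at step 5
Step 6: cell (2,5)='.' (+1 fires, +3 burnt)
Step 7: cell (2,5)='.' (+0 fires, +1 burnt)
  fire out at step 7

5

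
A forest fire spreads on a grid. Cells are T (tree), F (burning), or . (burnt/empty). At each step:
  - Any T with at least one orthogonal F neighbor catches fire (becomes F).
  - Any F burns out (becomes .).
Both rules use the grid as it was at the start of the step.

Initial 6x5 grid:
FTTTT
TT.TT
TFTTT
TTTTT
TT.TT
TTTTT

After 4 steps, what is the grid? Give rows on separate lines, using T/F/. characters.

Step 1: 6 trees catch fire, 2 burn out
  .FTTT
  FF.TT
  F.FTT
  TFTTT
  TT.TT
  TTTTT
Step 2: 5 trees catch fire, 6 burn out
  ..FTT
  ...TT
  ...FT
  F.FTT
  TF.TT
  TTTTT
Step 3: 6 trees catch fire, 5 burn out
  ...FT
  ...FT
  ....F
  ...FT
  F..TT
  TFTTT
Step 4: 6 trees catch fire, 6 burn out
  ....F
  ....F
  .....
  ....F
  ...FT
  F.FTT

....F
....F
.....
....F
...FT
F.FTT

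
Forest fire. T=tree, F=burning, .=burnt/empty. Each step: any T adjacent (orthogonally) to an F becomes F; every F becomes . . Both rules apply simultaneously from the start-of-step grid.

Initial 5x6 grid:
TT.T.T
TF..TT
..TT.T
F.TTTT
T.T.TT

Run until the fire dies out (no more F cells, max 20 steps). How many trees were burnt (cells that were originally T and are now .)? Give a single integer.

Step 1: +3 fires, +2 burnt (F count now 3)
Step 2: +1 fires, +3 burnt (F count now 1)
Step 3: +0 fires, +1 burnt (F count now 0)
Fire out after step 3
Initially T: 18, now '.': 16
Total burnt (originally-T cells now '.'): 4

Answer: 4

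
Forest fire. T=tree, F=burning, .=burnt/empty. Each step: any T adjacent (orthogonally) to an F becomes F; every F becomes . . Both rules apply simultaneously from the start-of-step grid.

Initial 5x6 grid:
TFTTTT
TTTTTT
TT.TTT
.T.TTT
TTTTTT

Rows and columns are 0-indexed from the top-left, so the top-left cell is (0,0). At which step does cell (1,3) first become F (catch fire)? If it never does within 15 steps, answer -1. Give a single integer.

Step 1: cell (1,3)='T' (+3 fires, +1 burnt)
Step 2: cell (1,3)='T' (+4 fires, +3 burnt)
Step 3: cell (1,3)='F' (+4 fires, +4 burnt)
  -> target ignites at step 3
Step 4: cell (1,3)='.' (+4 fires, +4 burnt)
Step 5: cell (1,3)='.' (+5 fires, +4 burnt)
Step 6: cell (1,3)='.' (+3 fires, +5 burnt)
Step 7: cell (1,3)='.' (+2 fires, +3 burnt)
Step 8: cell (1,3)='.' (+1 fires, +2 burnt)
Step 9: cell (1,3)='.' (+0 fires, +1 burnt)
  fire out at step 9

3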